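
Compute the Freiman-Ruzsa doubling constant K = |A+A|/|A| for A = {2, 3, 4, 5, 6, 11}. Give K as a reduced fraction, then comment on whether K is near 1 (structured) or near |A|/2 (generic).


|A| = 6.
Compute A + A by enumerating all 36 pairs.
A + A = {4, 5, 6, 7, 8, 9, 10, 11, 12, 13, 14, 15, 16, 17, 22}, so |A + A| = 15.
K = |A + A| / |A| = 15/6 = 5/2 ≈ 2.5000.
Reference: AP of size 6 gives K = 11/6 ≈ 1.8333; a fully generic set of size 6 gives K ≈ 3.5000.

|A| = 6, |A + A| = 15, K = 15/6 = 5/2.


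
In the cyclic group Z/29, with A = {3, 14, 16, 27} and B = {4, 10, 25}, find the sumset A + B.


Work in Z/29Z: reduce every sum a + b modulo 29.
Enumerate all 12 pairs:
a = 3: 3+4=7, 3+10=13, 3+25=28
a = 14: 14+4=18, 14+10=24, 14+25=10
a = 16: 16+4=20, 16+10=26, 16+25=12
a = 27: 27+4=2, 27+10=8, 27+25=23
Distinct residues collected: {2, 7, 8, 10, 12, 13, 18, 20, 23, 24, 26, 28}
|A + B| = 12 (out of 29 total residues).

A + B = {2, 7, 8, 10, 12, 13, 18, 20, 23, 24, 26, 28}


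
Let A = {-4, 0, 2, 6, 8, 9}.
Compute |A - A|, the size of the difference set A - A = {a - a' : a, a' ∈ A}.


A - A = {a - a' : a, a' ∈ A}; |A| = 6.
Bounds: 2|A|-1 ≤ |A - A| ≤ |A|² - |A| + 1, i.e. 11 ≤ |A - A| ≤ 31.
Note: 0 ∈ A - A always (from a - a). The set is symmetric: if d ∈ A - A then -d ∈ A - A.
Enumerate nonzero differences d = a - a' with a > a' (then include -d):
Positive differences: {1, 2, 3, 4, 6, 7, 8, 9, 10, 12, 13}
Full difference set: {0} ∪ (positive diffs) ∪ (negative diffs).
|A - A| = 1 + 2·11 = 23 (matches direct enumeration: 23).

|A - A| = 23


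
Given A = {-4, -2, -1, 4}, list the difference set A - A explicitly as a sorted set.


A - A = {a - a' : a, a' ∈ A}.
Compute a - a' for each ordered pair (a, a'):
a = -4: -4--4=0, -4--2=-2, -4--1=-3, -4-4=-8
a = -2: -2--4=2, -2--2=0, -2--1=-1, -2-4=-6
a = -1: -1--4=3, -1--2=1, -1--1=0, -1-4=-5
a = 4: 4--4=8, 4--2=6, 4--1=5, 4-4=0
Collecting distinct values (and noting 0 appears from a-a):
A - A = {-8, -6, -5, -3, -2, -1, 0, 1, 2, 3, 5, 6, 8}
|A - A| = 13

A - A = {-8, -6, -5, -3, -2, -1, 0, 1, 2, 3, 5, 6, 8}


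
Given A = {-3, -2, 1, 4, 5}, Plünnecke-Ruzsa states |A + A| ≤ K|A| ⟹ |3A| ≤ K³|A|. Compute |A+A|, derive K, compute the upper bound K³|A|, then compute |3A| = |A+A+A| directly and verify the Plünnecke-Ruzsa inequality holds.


|A| = 5.
Step 1: Compute A + A by enumerating all 25 pairs.
A + A = {-6, -5, -4, -2, -1, 1, 2, 3, 5, 6, 8, 9, 10}, so |A + A| = 13.
Step 2: Doubling constant K = |A + A|/|A| = 13/5 = 13/5 ≈ 2.6000.
Step 3: Plünnecke-Ruzsa gives |3A| ≤ K³·|A| = (2.6000)³ · 5 ≈ 87.8800.
Step 4: Compute 3A = A + A + A directly by enumerating all triples (a,b,c) ∈ A³; |3A| = 25.
Step 5: Check 25 ≤ 87.8800? Yes ✓.

K = 13/5, Plünnecke-Ruzsa bound K³|A| ≈ 87.8800, |3A| = 25, inequality holds.


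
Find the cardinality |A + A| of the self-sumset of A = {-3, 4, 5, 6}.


A + A = {a + a' : a, a' ∈ A}; |A| = 4.
General bounds: 2|A| - 1 ≤ |A + A| ≤ |A|(|A|+1)/2, i.e. 7 ≤ |A + A| ≤ 10.
Lower bound 2|A|-1 is attained iff A is an arithmetic progression.
Enumerate sums a + a' for a ≤ a' (symmetric, so this suffices):
a = -3: -3+-3=-6, -3+4=1, -3+5=2, -3+6=3
a = 4: 4+4=8, 4+5=9, 4+6=10
a = 5: 5+5=10, 5+6=11
a = 6: 6+6=12
Distinct sums: {-6, 1, 2, 3, 8, 9, 10, 11, 12}
|A + A| = 9

|A + A| = 9


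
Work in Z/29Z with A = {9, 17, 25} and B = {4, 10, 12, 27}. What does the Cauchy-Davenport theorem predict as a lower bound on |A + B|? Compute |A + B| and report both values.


Cauchy-Davenport: |A + B| ≥ min(p, |A| + |B| - 1) for A, B nonempty in Z/pZ.
|A| = 3, |B| = 4, p = 29.
CD lower bound = min(29, 3 + 4 - 1) = min(29, 6) = 6.
Compute A + B mod 29 directly:
a = 9: 9+4=13, 9+10=19, 9+12=21, 9+27=7
a = 17: 17+4=21, 17+10=27, 17+12=0, 17+27=15
a = 25: 25+4=0, 25+10=6, 25+12=8, 25+27=23
A + B = {0, 6, 7, 8, 13, 15, 19, 21, 23, 27}, so |A + B| = 10.
Verify: 10 ≥ 6? Yes ✓.

CD lower bound = 6, actual |A + B| = 10.


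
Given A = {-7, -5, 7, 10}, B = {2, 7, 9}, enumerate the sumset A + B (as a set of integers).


A + B = {a + b : a ∈ A, b ∈ B}.
Enumerate all |A|·|B| = 4·3 = 12 pairs (a, b) and collect distinct sums.
a = -7: -7+2=-5, -7+7=0, -7+9=2
a = -5: -5+2=-3, -5+7=2, -5+9=4
a = 7: 7+2=9, 7+7=14, 7+9=16
a = 10: 10+2=12, 10+7=17, 10+9=19
Collecting distinct sums: A + B = {-5, -3, 0, 2, 4, 9, 12, 14, 16, 17, 19}
|A + B| = 11

A + B = {-5, -3, 0, 2, 4, 9, 12, 14, 16, 17, 19}


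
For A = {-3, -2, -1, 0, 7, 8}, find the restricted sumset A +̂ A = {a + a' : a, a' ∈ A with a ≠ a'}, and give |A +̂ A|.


Restricted sumset: A +̂ A = {a + a' : a ∈ A, a' ∈ A, a ≠ a'}.
Equivalently, take A + A and drop any sum 2a that is achievable ONLY as a + a for a ∈ A (i.e. sums representable only with equal summands).
Enumerate pairs (a, a') with a < a' (symmetric, so each unordered pair gives one sum; this covers all a ≠ a'):
  -3 + -2 = -5
  -3 + -1 = -4
  -3 + 0 = -3
  -3 + 7 = 4
  -3 + 8 = 5
  -2 + -1 = -3
  -2 + 0 = -2
  -2 + 7 = 5
  -2 + 8 = 6
  -1 + 0 = -1
  -1 + 7 = 6
  -1 + 8 = 7
  0 + 7 = 7
  0 + 8 = 8
  7 + 8 = 15
Collected distinct sums: {-5, -4, -3, -2, -1, 4, 5, 6, 7, 8, 15}
|A +̂ A| = 11
(Reference bound: |A +̂ A| ≥ 2|A| - 3 for |A| ≥ 2, with |A| = 6 giving ≥ 9.)

|A +̂ A| = 11


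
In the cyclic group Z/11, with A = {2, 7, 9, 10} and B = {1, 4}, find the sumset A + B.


Work in Z/11Z: reduce every sum a + b modulo 11.
Enumerate all 8 pairs:
a = 2: 2+1=3, 2+4=6
a = 7: 7+1=8, 7+4=0
a = 9: 9+1=10, 9+4=2
a = 10: 10+1=0, 10+4=3
Distinct residues collected: {0, 2, 3, 6, 8, 10}
|A + B| = 6 (out of 11 total residues).

A + B = {0, 2, 3, 6, 8, 10}


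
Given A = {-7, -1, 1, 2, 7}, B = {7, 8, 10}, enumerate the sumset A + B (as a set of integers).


A + B = {a + b : a ∈ A, b ∈ B}.
Enumerate all |A|·|B| = 5·3 = 15 pairs (a, b) and collect distinct sums.
a = -7: -7+7=0, -7+8=1, -7+10=3
a = -1: -1+7=6, -1+8=7, -1+10=9
a = 1: 1+7=8, 1+8=9, 1+10=11
a = 2: 2+7=9, 2+8=10, 2+10=12
a = 7: 7+7=14, 7+8=15, 7+10=17
Collecting distinct sums: A + B = {0, 1, 3, 6, 7, 8, 9, 10, 11, 12, 14, 15, 17}
|A + B| = 13

A + B = {0, 1, 3, 6, 7, 8, 9, 10, 11, 12, 14, 15, 17}


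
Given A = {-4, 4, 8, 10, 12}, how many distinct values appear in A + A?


A + A = {a + a' : a, a' ∈ A}; |A| = 5.
General bounds: 2|A| - 1 ≤ |A + A| ≤ |A|(|A|+1)/2, i.e. 9 ≤ |A + A| ≤ 15.
Lower bound 2|A|-1 is attained iff A is an arithmetic progression.
Enumerate sums a + a' for a ≤ a' (symmetric, so this suffices):
a = -4: -4+-4=-8, -4+4=0, -4+8=4, -4+10=6, -4+12=8
a = 4: 4+4=8, 4+8=12, 4+10=14, 4+12=16
a = 8: 8+8=16, 8+10=18, 8+12=20
a = 10: 10+10=20, 10+12=22
a = 12: 12+12=24
Distinct sums: {-8, 0, 4, 6, 8, 12, 14, 16, 18, 20, 22, 24}
|A + A| = 12

|A + A| = 12


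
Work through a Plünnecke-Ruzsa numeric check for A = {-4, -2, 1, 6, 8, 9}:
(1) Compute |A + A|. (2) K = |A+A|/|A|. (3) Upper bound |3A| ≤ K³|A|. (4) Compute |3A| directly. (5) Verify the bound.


|A| = 6.
Step 1: Compute A + A by enumerating all 36 pairs.
A + A = {-8, -6, -4, -3, -1, 2, 4, 5, 6, 7, 9, 10, 12, 14, 15, 16, 17, 18}, so |A + A| = 18.
Step 2: Doubling constant K = |A + A|/|A| = 18/6 = 18/6 ≈ 3.0000.
Step 3: Plünnecke-Ruzsa gives |3A| ≤ K³·|A| = (3.0000)³ · 6 ≈ 162.0000.
Step 4: Compute 3A = A + A + A directly by enumerating all triples (a,b,c) ∈ A³; |3A| = 35.
Step 5: Check 35 ≤ 162.0000? Yes ✓.

K = 18/6, Plünnecke-Ruzsa bound K³|A| ≈ 162.0000, |3A| = 35, inequality holds.


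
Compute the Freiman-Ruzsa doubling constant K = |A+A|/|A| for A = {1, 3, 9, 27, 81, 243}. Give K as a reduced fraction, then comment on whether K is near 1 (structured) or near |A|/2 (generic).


|A| = 6.
Compute A + A by enumerating all 36 pairs.
A + A = {2, 4, 6, 10, 12, 18, 28, 30, 36, 54, 82, 84, 90, 108, 162, 244, 246, 252, 270, 324, 486}, so |A + A| = 21.
K = |A + A| / |A| = 21/6 = 7/2 ≈ 3.5000.
Reference: AP of size 6 gives K = 11/6 ≈ 1.8333; a fully generic set of size 6 gives K ≈ 3.5000.

|A| = 6, |A + A| = 21, K = 21/6 = 7/2.


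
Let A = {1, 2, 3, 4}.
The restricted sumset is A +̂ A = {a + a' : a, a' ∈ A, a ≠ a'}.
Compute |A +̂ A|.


Restricted sumset: A +̂ A = {a + a' : a ∈ A, a' ∈ A, a ≠ a'}.
Equivalently, take A + A and drop any sum 2a that is achievable ONLY as a + a for a ∈ A (i.e. sums representable only with equal summands).
Enumerate pairs (a, a') with a < a' (symmetric, so each unordered pair gives one sum; this covers all a ≠ a'):
  1 + 2 = 3
  1 + 3 = 4
  1 + 4 = 5
  2 + 3 = 5
  2 + 4 = 6
  3 + 4 = 7
Collected distinct sums: {3, 4, 5, 6, 7}
|A +̂ A| = 5
(Reference bound: |A +̂ A| ≥ 2|A| - 3 for |A| ≥ 2, with |A| = 4 giving ≥ 5.)

|A +̂ A| = 5


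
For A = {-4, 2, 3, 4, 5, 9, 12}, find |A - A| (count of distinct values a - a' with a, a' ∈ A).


A - A = {a - a' : a, a' ∈ A}; |A| = 7.
Bounds: 2|A|-1 ≤ |A - A| ≤ |A|² - |A| + 1, i.e. 13 ≤ |A - A| ≤ 43.
Note: 0 ∈ A - A always (from a - a). The set is symmetric: if d ∈ A - A then -d ∈ A - A.
Enumerate nonzero differences d = a - a' with a > a' (then include -d):
Positive differences: {1, 2, 3, 4, 5, 6, 7, 8, 9, 10, 13, 16}
Full difference set: {0} ∪ (positive diffs) ∪ (negative diffs).
|A - A| = 1 + 2·12 = 25 (matches direct enumeration: 25).

|A - A| = 25


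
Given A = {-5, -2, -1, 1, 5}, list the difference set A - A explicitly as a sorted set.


A - A = {a - a' : a, a' ∈ A}.
Compute a - a' for each ordered pair (a, a'):
a = -5: -5--5=0, -5--2=-3, -5--1=-4, -5-1=-6, -5-5=-10
a = -2: -2--5=3, -2--2=0, -2--1=-1, -2-1=-3, -2-5=-7
a = -1: -1--5=4, -1--2=1, -1--1=0, -1-1=-2, -1-5=-6
a = 1: 1--5=6, 1--2=3, 1--1=2, 1-1=0, 1-5=-4
a = 5: 5--5=10, 5--2=7, 5--1=6, 5-1=4, 5-5=0
Collecting distinct values (and noting 0 appears from a-a):
A - A = {-10, -7, -6, -4, -3, -2, -1, 0, 1, 2, 3, 4, 6, 7, 10}
|A - A| = 15

A - A = {-10, -7, -6, -4, -3, -2, -1, 0, 1, 2, 3, 4, 6, 7, 10}


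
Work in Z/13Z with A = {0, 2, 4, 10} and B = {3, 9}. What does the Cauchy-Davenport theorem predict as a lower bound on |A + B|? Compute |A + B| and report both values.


Cauchy-Davenport: |A + B| ≥ min(p, |A| + |B| - 1) for A, B nonempty in Z/pZ.
|A| = 4, |B| = 2, p = 13.
CD lower bound = min(13, 4 + 2 - 1) = min(13, 5) = 5.
Compute A + B mod 13 directly:
a = 0: 0+3=3, 0+9=9
a = 2: 2+3=5, 2+9=11
a = 4: 4+3=7, 4+9=0
a = 10: 10+3=0, 10+9=6
A + B = {0, 3, 5, 6, 7, 9, 11}, so |A + B| = 7.
Verify: 7 ≥ 5? Yes ✓.

CD lower bound = 5, actual |A + B| = 7.


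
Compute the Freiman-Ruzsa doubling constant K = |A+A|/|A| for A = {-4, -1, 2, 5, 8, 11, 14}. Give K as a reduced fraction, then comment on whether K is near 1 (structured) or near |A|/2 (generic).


|A| = 7.
Compute A + A by enumerating all 49 pairs.
A + A = {-8, -5, -2, 1, 4, 7, 10, 13, 16, 19, 22, 25, 28}, so |A + A| = 13.
K = |A + A| / |A| = 13/7 (already in lowest terms) ≈ 1.8571.
Reference: AP of size 7 gives K = 13/7 ≈ 1.8571; a fully generic set of size 7 gives K ≈ 4.0000.

|A| = 7, |A + A| = 13, K = 13/7.


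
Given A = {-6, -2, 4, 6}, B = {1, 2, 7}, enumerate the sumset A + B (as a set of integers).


A + B = {a + b : a ∈ A, b ∈ B}.
Enumerate all |A|·|B| = 4·3 = 12 pairs (a, b) and collect distinct sums.
a = -6: -6+1=-5, -6+2=-4, -6+7=1
a = -2: -2+1=-1, -2+2=0, -2+7=5
a = 4: 4+1=5, 4+2=6, 4+7=11
a = 6: 6+1=7, 6+2=8, 6+7=13
Collecting distinct sums: A + B = {-5, -4, -1, 0, 1, 5, 6, 7, 8, 11, 13}
|A + B| = 11

A + B = {-5, -4, -1, 0, 1, 5, 6, 7, 8, 11, 13}


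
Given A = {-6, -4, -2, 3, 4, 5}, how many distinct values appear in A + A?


A + A = {a + a' : a, a' ∈ A}; |A| = 6.
General bounds: 2|A| - 1 ≤ |A + A| ≤ |A|(|A|+1)/2, i.e. 11 ≤ |A + A| ≤ 21.
Lower bound 2|A|-1 is attained iff A is an arithmetic progression.
Enumerate sums a + a' for a ≤ a' (symmetric, so this suffices):
a = -6: -6+-6=-12, -6+-4=-10, -6+-2=-8, -6+3=-3, -6+4=-2, -6+5=-1
a = -4: -4+-4=-8, -4+-2=-6, -4+3=-1, -4+4=0, -4+5=1
a = -2: -2+-2=-4, -2+3=1, -2+4=2, -2+5=3
a = 3: 3+3=6, 3+4=7, 3+5=8
a = 4: 4+4=8, 4+5=9
a = 5: 5+5=10
Distinct sums: {-12, -10, -8, -6, -4, -3, -2, -1, 0, 1, 2, 3, 6, 7, 8, 9, 10}
|A + A| = 17

|A + A| = 17


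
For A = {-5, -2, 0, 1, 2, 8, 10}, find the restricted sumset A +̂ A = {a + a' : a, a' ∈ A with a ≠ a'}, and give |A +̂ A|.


Restricted sumset: A +̂ A = {a + a' : a ∈ A, a' ∈ A, a ≠ a'}.
Equivalently, take A + A and drop any sum 2a that is achievable ONLY as a + a for a ∈ A (i.e. sums representable only with equal summands).
Enumerate pairs (a, a') with a < a' (symmetric, so each unordered pair gives one sum; this covers all a ≠ a'):
  -5 + -2 = -7
  -5 + 0 = -5
  -5 + 1 = -4
  -5 + 2 = -3
  -5 + 8 = 3
  -5 + 10 = 5
  -2 + 0 = -2
  -2 + 1 = -1
  -2 + 2 = 0
  -2 + 8 = 6
  -2 + 10 = 8
  0 + 1 = 1
  0 + 2 = 2
  0 + 8 = 8
  0 + 10 = 10
  1 + 2 = 3
  1 + 8 = 9
  1 + 10 = 11
  2 + 8 = 10
  2 + 10 = 12
  8 + 10 = 18
Collected distinct sums: {-7, -5, -4, -3, -2, -1, 0, 1, 2, 3, 5, 6, 8, 9, 10, 11, 12, 18}
|A +̂ A| = 18
(Reference bound: |A +̂ A| ≥ 2|A| - 3 for |A| ≥ 2, with |A| = 7 giving ≥ 11.)

|A +̂ A| = 18


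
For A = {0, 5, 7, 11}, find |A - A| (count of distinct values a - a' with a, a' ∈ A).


A - A = {a - a' : a, a' ∈ A}; |A| = 4.
Bounds: 2|A|-1 ≤ |A - A| ≤ |A|² - |A| + 1, i.e. 7 ≤ |A - A| ≤ 13.
Note: 0 ∈ A - A always (from a - a). The set is symmetric: if d ∈ A - A then -d ∈ A - A.
Enumerate nonzero differences d = a - a' with a > a' (then include -d):
Positive differences: {2, 4, 5, 6, 7, 11}
Full difference set: {0} ∪ (positive diffs) ∪ (negative diffs).
|A - A| = 1 + 2·6 = 13 (matches direct enumeration: 13).

|A - A| = 13


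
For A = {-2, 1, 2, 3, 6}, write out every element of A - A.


A - A = {a - a' : a, a' ∈ A}.
Compute a - a' for each ordered pair (a, a'):
a = -2: -2--2=0, -2-1=-3, -2-2=-4, -2-3=-5, -2-6=-8
a = 1: 1--2=3, 1-1=0, 1-2=-1, 1-3=-2, 1-6=-5
a = 2: 2--2=4, 2-1=1, 2-2=0, 2-3=-1, 2-6=-4
a = 3: 3--2=5, 3-1=2, 3-2=1, 3-3=0, 3-6=-3
a = 6: 6--2=8, 6-1=5, 6-2=4, 6-3=3, 6-6=0
Collecting distinct values (and noting 0 appears from a-a):
A - A = {-8, -5, -4, -3, -2, -1, 0, 1, 2, 3, 4, 5, 8}
|A - A| = 13

A - A = {-8, -5, -4, -3, -2, -1, 0, 1, 2, 3, 4, 5, 8}


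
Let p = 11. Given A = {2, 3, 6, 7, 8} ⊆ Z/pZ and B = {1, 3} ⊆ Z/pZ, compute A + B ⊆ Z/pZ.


Work in Z/11Z: reduce every sum a + b modulo 11.
Enumerate all 10 pairs:
a = 2: 2+1=3, 2+3=5
a = 3: 3+1=4, 3+3=6
a = 6: 6+1=7, 6+3=9
a = 7: 7+1=8, 7+3=10
a = 8: 8+1=9, 8+3=0
Distinct residues collected: {0, 3, 4, 5, 6, 7, 8, 9, 10}
|A + B| = 9 (out of 11 total residues).

A + B = {0, 3, 4, 5, 6, 7, 8, 9, 10}


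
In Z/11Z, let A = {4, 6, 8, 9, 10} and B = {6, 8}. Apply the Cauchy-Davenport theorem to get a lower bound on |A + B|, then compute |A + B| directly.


Cauchy-Davenport: |A + B| ≥ min(p, |A| + |B| - 1) for A, B nonempty in Z/pZ.
|A| = 5, |B| = 2, p = 11.
CD lower bound = min(11, 5 + 2 - 1) = min(11, 6) = 6.
Compute A + B mod 11 directly:
a = 4: 4+6=10, 4+8=1
a = 6: 6+6=1, 6+8=3
a = 8: 8+6=3, 8+8=5
a = 9: 9+6=4, 9+8=6
a = 10: 10+6=5, 10+8=7
A + B = {1, 3, 4, 5, 6, 7, 10}, so |A + B| = 7.
Verify: 7 ≥ 6? Yes ✓.

CD lower bound = 6, actual |A + B| = 7.


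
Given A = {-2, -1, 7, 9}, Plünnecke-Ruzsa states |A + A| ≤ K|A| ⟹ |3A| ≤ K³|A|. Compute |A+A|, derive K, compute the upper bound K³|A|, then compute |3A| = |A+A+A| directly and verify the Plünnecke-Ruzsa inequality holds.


|A| = 4.
Step 1: Compute A + A by enumerating all 16 pairs.
A + A = {-4, -3, -2, 5, 6, 7, 8, 14, 16, 18}, so |A + A| = 10.
Step 2: Doubling constant K = |A + A|/|A| = 10/4 = 10/4 ≈ 2.5000.
Step 3: Plünnecke-Ruzsa gives |3A| ≤ K³·|A| = (2.5000)³ · 4 ≈ 62.5000.
Step 4: Compute 3A = A + A + A directly by enumerating all triples (a,b,c) ∈ A³; |3A| = 19.
Step 5: Check 19 ≤ 62.5000? Yes ✓.

K = 10/4, Plünnecke-Ruzsa bound K³|A| ≈ 62.5000, |3A| = 19, inequality holds.


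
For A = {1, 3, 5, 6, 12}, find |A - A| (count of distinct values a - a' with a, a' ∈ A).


A - A = {a - a' : a, a' ∈ A}; |A| = 5.
Bounds: 2|A|-1 ≤ |A - A| ≤ |A|² - |A| + 1, i.e. 9 ≤ |A - A| ≤ 21.
Note: 0 ∈ A - A always (from a - a). The set is symmetric: if d ∈ A - A then -d ∈ A - A.
Enumerate nonzero differences d = a - a' with a > a' (then include -d):
Positive differences: {1, 2, 3, 4, 5, 6, 7, 9, 11}
Full difference set: {0} ∪ (positive diffs) ∪ (negative diffs).
|A - A| = 1 + 2·9 = 19 (matches direct enumeration: 19).

|A - A| = 19


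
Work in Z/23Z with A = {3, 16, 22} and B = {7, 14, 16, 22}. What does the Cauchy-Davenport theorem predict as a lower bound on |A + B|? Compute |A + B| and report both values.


Cauchy-Davenport: |A + B| ≥ min(p, |A| + |B| - 1) for A, B nonempty in Z/pZ.
|A| = 3, |B| = 4, p = 23.
CD lower bound = min(23, 3 + 4 - 1) = min(23, 6) = 6.
Compute A + B mod 23 directly:
a = 3: 3+7=10, 3+14=17, 3+16=19, 3+22=2
a = 16: 16+7=0, 16+14=7, 16+16=9, 16+22=15
a = 22: 22+7=6, 22+14=13, 22+16=15, 22+22=21
A + B = {0, 2, 6, 7, 9, 10, 13, 15, 17, 19, 21}, so |A + B| = 11.
Verify: 11 ≥ 6? Yes ✓.

CD lower bound = 6, actual |A + B| = 11.


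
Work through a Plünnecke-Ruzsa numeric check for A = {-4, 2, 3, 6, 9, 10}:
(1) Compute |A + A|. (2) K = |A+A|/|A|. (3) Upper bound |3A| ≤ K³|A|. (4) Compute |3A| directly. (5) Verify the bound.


|A| = 6.
Step 1: Compute A + A by enumerating all 36 pairs.
A + A = {-8, -2, -1, 2, 4, 5, 6, 8, 9, 11, 12, 13, 15, 16, 18, 19, 20}, so |A + A| = 17.
Step 2: Doubling constant K = |A + A|/|A| = 17/6 = 17/6 ≈ 2.8333.
Step 3: Plünnecke-Ruzsa gives |3A| ≤ K³·|A| = (2.8333)³ · 6 ≈ 136.4722.
Step 4: Compute 3A = A + A + A directly by enumerating all triples (a,b,c) ∈ A³; |3A| = 34.
Step 5: Check 34 ≤ 136.4722? Yes ✓.

K = 17/6, Plünnecke-Ruzsa bound K³|A| ≈ 136.4722, |3A| = 34, inequality holds.


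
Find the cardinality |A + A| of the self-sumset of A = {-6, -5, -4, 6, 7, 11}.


A + A = {a + a' : a, a' ∈ A}; |A| = 6.
General bounds: 2|A| - 1 ≤ |A + A| ≤ |A|(|A|+1)/2, i.e. 11 ≤ |A + A| ≤ 21.
Lower bound 2|A|-1 is attained iff A is an arithmetic progression.
Enumerate sums a + a' for a ≤ a' (symmetric, so this suffices):
a = -6: -6+-6=-12, -6+-5=-11, -6+-4=-10, -6+6=0, -6+7=1, -6+11=5
a = -5: -5+-5=-10, -5+-4=-9, -5+6=1, -5+7=2, -5+11=6
a = -4: -4+-4=-8, -4+6=2, -4+7=3, -4+11=7
a = 6: 6+6=12, 6+7=13, 6+11=17
a = 7: 7+7=14, 7+11=18
a = 11: 11+11=22
Distinct sums: {-12, -11, -10, -9, -8, 0, 1, 2, 3, 5, 6, 7, 12, 13, 14, 17, 18, 22}
|A + A| = 18

|A + A| = 18


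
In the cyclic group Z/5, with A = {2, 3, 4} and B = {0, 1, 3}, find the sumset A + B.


Work in Z/5Z: reduce every sum a + b modulo 5.
Enumerate all 9 pairs:
a = 2: 2+0=2, 2+1=3, 2+3=0
a = 3: 3+0=3, 3+1=4, 3+3=1
a = 4: 4+0=4, 4+1=0, 4+3=2
Distinct residues collected: {0, 1, 2, 3, 4}
|A + B| = 5 (out of 5 total residues).

A + B = {0, 1, 2, 3, 4}


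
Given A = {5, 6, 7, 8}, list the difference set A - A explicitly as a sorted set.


A - A = {a - a' : a, a' ∈ A}.
Compute a - a' for each ordered pair (a, a'):
a = 5: 5-5=0, 5-6=-1, 5-7=-2, 5-8=-3
a = 6: 6-5=1, 6-6=0, 6-7=-1, 6-8=-2
a = 7: 7-5=2, 7-6=1, 7-7=0, 7-8=-1
a = 8: 8-5=3, 8-6=2, 8-7=1, 8-8=0
Collecting distinct values (and noting 0 appears from a-a):
A - A = {-3, -2, -1, 0, 1, 2, 3}
|A - A| = 7

A - A = {-3, -2, -1, 0, 1, 2, 3}


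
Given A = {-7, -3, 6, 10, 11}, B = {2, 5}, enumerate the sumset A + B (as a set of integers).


A + B = {a + b : a ∈ A, b ∈ B}.
Enumerate all |A|·|B| = 5·2 = 10 pairs (a, b) and collect distinct sums.
a = -7: -7+2=-5, -7+5=-2
a = -3: -3+2=-1, -3+5=2
a = 6: 6+2=8, 6+5=11
a = 10: 10+2=12, 10+5=15
a = 11: 11+2=13, 11+5=16
Collecting distinct sums: A + B = {-5, -2, -1, 2, 8, 11, 12, 13, 15, 16}
|A + B| = 10

A + B = {-5, -2, -1, 2, 8, 11, 12, 13, 15, 16}


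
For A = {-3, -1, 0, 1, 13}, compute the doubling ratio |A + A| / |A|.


|A| = 5.
Compute A + A by enumerating all 25 pairs.
A + A = {-6, -4, -3, -2, -1, 0, 1, 2, 10, 12, 13, 14, 26}, so |A + A| = 13.
K = |A + A| / |A| = 13/5 (already in lowest terms) ≈ 2.6000.
Reference: AP of size 5 gives K = 9/5 ≈ 1.8000; a fully generic set of size 5 gives K ≈ 3.0000.

|A| = 5, |A + A| = 13, K = 13/5.


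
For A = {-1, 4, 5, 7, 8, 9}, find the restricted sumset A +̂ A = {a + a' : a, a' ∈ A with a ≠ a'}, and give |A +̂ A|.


Restricted sumset: A +̂ A = {a + a' : a ∈ A, a' ∈ A, a ≠ a'}.
Equivalently, take A + A and drop any sum 2a that is achievable ONLY as a + a for a ∈ A (i.e. sums representable only with equal summands).
Enumerate pairs (a, a') with a < a' (symmetric, so each unordered pair gives one sum; this covers all a ≠ a'):
  -1 + 4 = 3
  -1 + 5 = 4
  -1 + 7 = 6
  -1 + 8 = 7
  -1 + 9 = 8
  4 + 5 = 9
  4 + 7 = 11
  4 + 8 = 12
  4 + 9 = 13
  5 + 7 = 12
  5 + 8 = 13
  5 + 9 = 14
  7 + 8 = 15
  7 + 9 = 16
  8 + 9 = 17
Collected distinct sums: {3, 4, 6, 7, 8, 9, 11, 12, 13, 14, 15, 16, 17}
|A +̂ A| = 13
(Reference bound: |A +̂ A| ≥ 2|A| - 3 for |A| ≥ 2, with |A| = 6 giving ≥ 9.)

|A +̂ A| = 13


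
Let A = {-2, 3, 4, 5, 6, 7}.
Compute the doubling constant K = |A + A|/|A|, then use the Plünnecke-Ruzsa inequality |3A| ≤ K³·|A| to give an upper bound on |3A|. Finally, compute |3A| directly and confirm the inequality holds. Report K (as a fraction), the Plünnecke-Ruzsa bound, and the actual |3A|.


|A| = 6.
Step 1: Compute A + A by enumerating all 36 pairs.
A + A = {-4, 1, 2, 3, 4, 5, 6, 7, 8, 9, 10, 11, 12, 13, 14}, so |A + A| = 15.
Step 2: Doubling constant K = |A + A|/|A| = 15/6 = 15/6 ≈ 2.5000.
Step 3: Plünnecke-Ruzsa gives |3A| ≤ K³·|A| = (2.5000)³ · 6 ≈ 93.7500.
Step 4: Compute 3A = A + A + A directly by enumerating all triples (a,b,c) ∈ A³; |3A| = 24.
Step 5: Check 24 ≤ 93.7500? Yes ✓.

K = 15/6, Plünnecke-Ruzsa bound K³|A| ≈ 93.7500, |3A| = 24, inequality holds.


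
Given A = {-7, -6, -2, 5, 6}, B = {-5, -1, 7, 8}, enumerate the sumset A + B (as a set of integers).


A + B = {a + b : a ∈ A, b ∈ B}.
Enumerate all |A|·|B| = 5·4 = 20 pairs (a, b) and collect distinct sums.
a = -7: -7+-5=-12, -7+-1=-8, -7+7=0, -7+8=1
a = -6: -6+-5=-11, -6+-1=-7, -6+7=1, -6+8=2
a = -2: -2+-5=-7, -2+-1=-3, -2+7=5, -2+8=6
a = 5: 5+-5=0, 5+-1=4, 5+7=12, 5+8=13
a = 6: 6+-5=1, 6+-1=5, 6+7=13, 6+8=14
Collecting distinct sums: A + B = {-12, -11, -8, -7, -3, 0, 1, 2, 4, 5, 6, 12, 13, 14}
|A + B| = 14

A + B = {-12, -11, -8, -7, -3, 0, 1, 2, 4, 5, 6, 12, 13, 14}


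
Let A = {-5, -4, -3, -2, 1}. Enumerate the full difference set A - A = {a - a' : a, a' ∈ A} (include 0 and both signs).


A - A = {a - a' : a, a' ∈ A}.
Compute a - a' for each ordered pair (a, a'):
a = -5: -5--5=0, -5--4=-1, -5--3=-2, -5--2=-3, -5-1=-6
a = -4: -4--5=1, -4--4=0, -4--3=-1, -4--2=-2, -4-1=-5
a = -3: -3--5=2, -3--4=1, -3--3=0, -3--2=-1, -3-1=-4
a = -2: -2--5=3, -2--4=2, -2--3=1, -2--2=0, -2-1=-3
a = 1: 1--5=6, 1--4=5, 1--3=4, 1--2=3, 1-1=0
Collecting distinct values (and noting 0 appears from a-a):
A - A = {-6, -5, -4, -3, -2, -1, 0, 1, 2, 3, 4, 5, 6}
|A - A| = 13

A - A = {-6, -5, -4, -3, -2, -1, 0, 1, 2, 3, 4, 5, 6}


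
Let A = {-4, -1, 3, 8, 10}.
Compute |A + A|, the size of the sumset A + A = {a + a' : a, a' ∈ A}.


A + A = {a + a' : a, a' ∈ A}; |A| = 5.
General bounds: 2|A| - 1 ≤ |A + A| ≤ |A|(|A|+1)/2, i.e. 9 ≤ |A + A| ≤ 15.
Lower bound 2|A|-1 is attained iff A is an arithmetic progression.
Enumerate sums a + a' for a ≤ a' (symmetric, so this suffices):
a = -4: -4+-4=-8, -4+-1=-5, -4+3=-1, -4+8=4, -4+10=6
a = -1: -1+-1=-2, -1+3=2, -1+8=7, -1+10=9
a = 3: 3+3=6, 3+8=11, 3+10=13
a = 8: 8+8=16, 8+10=18
a = 10: 10+10=20
Distinct sums: {-8, -5, -2, -1, 2, 4, 6, 7, 9, 11, 13, 16, 18, 20}
|A + A| = 14

|A + A| = 14


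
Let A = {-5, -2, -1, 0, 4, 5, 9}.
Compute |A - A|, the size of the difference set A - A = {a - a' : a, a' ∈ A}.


A - A = {a - a' : a, a' ∈ A}; |A| = 7.
Bounds: 2|A|-1 ≤ |A - A| ≤ |A|² - |A| + 1, i.e. 13 ≤ |A - A| ≤ 43.
Note: 0 ∈ A - A always (from a - a). The set is symmetric: if d ∈ A - A then -d ∈ A - A.
Enumerate nonzero differences d = a - a' with a > a' (then include -d):
Positive differences: {1, 2, 3, 4, 5, 6, 7, 9, 10, 11, 14}
Full difference set: {0} ∪ (positive diffs) ∪ (negative diffs).
|A - A| = 1 + 2·11 = 23 (matches direct enumeration: 23).

|A - A| = 23


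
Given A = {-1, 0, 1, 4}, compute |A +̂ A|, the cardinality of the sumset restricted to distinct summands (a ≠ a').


Restricted sumset: A +̂ A = {a + a' : a ∈ A, a' ∈ A, a ≠ a'}.
Equivalently, take A + A and drop any sum 2a that is achievable ONLY as a + a for a ∈ A (i.e. sums representable only with equal summands).
Enumerate pairs (a, a') with a < a' (symmetric, so each unordered pair gives one sum; this covers all a ≠ a'):
  -1 + 0 = -1
  -1 + 1 = 0
  -1 + 4 = 3
  0 + 1 = 1
  0 + 4 = 4
  1 + 4 = 5
Collected distinct sums: {-1, 0, 1, 3, 4, 5}
|A +̂ A| = 6
(Reference bound: |A +̂ A| ≥ 2|A| - 3 for |A| ≥ 2, with |A| = 4 giving ≥ 5.)

|A +̂ A| = 6


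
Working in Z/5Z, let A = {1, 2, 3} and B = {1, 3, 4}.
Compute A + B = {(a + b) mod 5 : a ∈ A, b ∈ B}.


Work in Z/5Z: reduce every sum a + b modulo 5.
Enumerate all 9 pairs:
a = 1: 1+1=2, 1+3=4, 1+4=0
a = 2: 2+1=3, 2+3=0, 2+4=1
a = 3: 3+1=4, 3+3=1, 3+4=2
Distinct residues collected: {0, 1, 2, 3, 4}
|A + B| = 5 (out of 5 total residues).

A + B = {0, 1, 2, 3, 4}


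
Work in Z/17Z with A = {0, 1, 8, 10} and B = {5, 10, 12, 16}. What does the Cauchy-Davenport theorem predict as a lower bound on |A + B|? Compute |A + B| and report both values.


Cauchy-Davenport: |A + B| ≥ min(p, |A| + |B| - 1) for A, B nonempty in Z/pZ.
|A| = 4, |B| = 4, p = 17.
CD lower bound = min(17, 4 + 4 - 1) = min(17, 7) = 7.
Compute A + B mod 17 directly:
a = 0: 0+5=5, 0+10=10, 0+12=12, 0+16=16
a = 1: 1+5=6, 1+10=11, 1+12=13, 1+16=0
a = 8: 8+5=13, 8+10=1, 8+12=3, 8+16=7
a = 10: 10+5=15, 10+10=3, 10+12=5, 10+16=9
A + B = {0, 1, 3, 5, 6, 7, 9, 10, 11, 12, 13, 15, 16}, so |A + B| = 13.
Verify: 13 ≥ 7? Yes ✓.

CD lower bound = 7, actual |A + B| = 13.


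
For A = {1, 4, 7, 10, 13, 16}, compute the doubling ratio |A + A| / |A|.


|A| = 6.
Compute A + A by enumerating all 36 pairs.
A + A = {2, 5, 8, 11, 14, 17, 20, 23, 26, 29, 32}, so |A + A| = 11.
K = |A + A| / |A| = 11/6 (already in lowest terms) ≈ 1.8333.
Reference: AP of size 6 gives K = 11/6 ≈ 1.8333; a fully generic set of size 6 gives K ≈ 3.5000.

|A| = 6, |A + A| = 11, K = 11/6.


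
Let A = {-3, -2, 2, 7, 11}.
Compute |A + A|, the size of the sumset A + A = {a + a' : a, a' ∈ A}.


A + A = {a + a' : a, a' ∈ A}; |A| = 5.
General bounds: 2|A| - 1 ≤ |A + A| ≤ |A|(|A|+1)/2, i.e. 9 ≤ |A + A| ≤ 15.
Lower bound 2|A|-1 is attained iff A is an arithmetic progression.
Enumerate sums a + a' for a ≤ a' (symmetric, so this suffices):
a = -3: -3+-3=-6, -3+-2=-5, -3+2=-1, -3+7=4, -3+11=8
a = -2: -2+-2=-4, -2+2=0, -2+7=5, -2+11=9
a = 2: 2+2=4, 2+7=9, 2+11=13
a = 7: 7+7=14, 7+11=18
a = 11: 11+11=22
Distinct sums: {-6, -5, -4, -1, 0, 4, 5, 8, 9, 13, 14, 18, 22}
|A + A| = 13

|A + A| = 13


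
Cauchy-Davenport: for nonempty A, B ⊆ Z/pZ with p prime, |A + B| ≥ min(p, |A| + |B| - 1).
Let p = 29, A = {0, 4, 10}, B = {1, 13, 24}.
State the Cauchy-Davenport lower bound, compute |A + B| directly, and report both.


Cauchy-Davenport: |A + B| ≥ min(p, |A| + |B| - 1) for A, B nonempty in Z/pZ.
|A| = 3, |B| = 3, p = 29.
CD lower bound = min(29, 3 + 3 - 1) = min(29, 5) = 5.
Compute A + B mod 29 directly:
a = 0: 0+1=1, 0+13=13, 0+24=24
a = 4: 4+1=5, 4+13=17, 4+24=28
a = 10: 10+1=11, 10+13=23, 10+24=5
A + B = {1, 5, 11, 13, 17, 23, 24, 28}, so |A + B| = 8.
Verify: 8 ≥ 5? Yes ✓.

CD lower bound = 5, actual |A + B| = 8.


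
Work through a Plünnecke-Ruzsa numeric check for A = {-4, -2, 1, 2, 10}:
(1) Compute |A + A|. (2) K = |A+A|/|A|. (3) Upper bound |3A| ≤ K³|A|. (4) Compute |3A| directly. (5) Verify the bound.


|A| = 5.
Step 1: Compute A + A by enumerating all 25 pairs.
A + A = {-8, -6, -4, -3, -2, -1, 0, 2, 3, 4, 6, 8, 11, 12, 20}, so |A + A| = 15.
Step 2: Doubling constant K = |A + A|/|A| = 15/5 = 15/5 ≈ 3.0000.
Step 3: Plünnecke-Ruzsa gives |3A| ≤ K³·|A| = (3.0000)³ · 5 ≈ 135.0000.
Step 4: Compute 3A = A + A + A directly by enumerating all triples (a,b,c) ∈ A³; |3A| = 29.
Step 5: Check 29 ≤ 135.0000? Yes ✓.

K = 15/5, Plünnecke-Ruzsa bound K³|A| ≈ 135.0000, |3A| = 29, inequality holds.


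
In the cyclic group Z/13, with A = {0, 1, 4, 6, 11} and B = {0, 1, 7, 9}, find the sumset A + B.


Work in Z/13Z: reduce every sum a + b modulo 13.
Enumerate all 20 pairs:
a = 0: 0+0=0, 0+1=1, 0+7=7, 0+9=9
a = 1: 1+0=1, 1+1=2, 1+7=8, 1+9=10
a = 4: 4+0=4, 4+1=5, 4+7=11, 4+9=0
a = 6: 6+0=6, 6+1=7, 6+7=0, 6+9=2
a = 11: 11+0=11, 11+1=12, 11+7=5, 11+9=7
Distinct residues collected: {0, 1, 2, 4, 5, 6, 7, 8, 9, 10, 11, 12}
|A + B| = 12 (out of 13 total residues).

A + B = {0, 1, 2, 4, 5, 6, 7, 8, 9, 10, 11, 12}


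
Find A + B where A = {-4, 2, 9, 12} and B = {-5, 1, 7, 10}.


A + B = {a + b : a ∈ A, b ∈ B}.
Enumerate all |A|·|B| = 4·4 = 16 pairs (a, b) and collect distinct sums.
a = -4: -4+-5=-9, -4+1=-3, -4+7=3, -4+10=6
a = 2: 2+-5=-3, 2+1=3, 2+7=9, 2+10=12
a = 9: 9+-5=4, 9+1=10, 9+7=16, 9+10=19
a = 12: 12+-5=7, 12+1=13, 12+7=19, 12+10=22
Collecting distinct sums: A + B = {-9, -3, 3, 4, 6, 7, 9, 10, 12, 13, 16, 19, 22}
|A + B| = 13

A + B = {-9, -3, 3, 4, 6, 7, 9, 10, 12, 13, 16, 19, 22}


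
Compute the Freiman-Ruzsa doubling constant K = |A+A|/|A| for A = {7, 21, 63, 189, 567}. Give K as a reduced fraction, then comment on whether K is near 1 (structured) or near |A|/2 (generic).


|A| = 5.
Compute A + A by enumerating all 25 pairs.
A + A = {14, 28, 42, 70, 84, 126, 196, 210, 252, 378, 574, 588, 630, 756, 1134}, so |A + A| = 15.
K = |A + A| / |A| = 15/5 = 3/1 ≈ 3.0000.
Reference: AP of size 5 gives K = 9/5 ≈ 1.8000; a fully generic set of size 5 gives K ≈ 3.0000.

|A| = 5, |A + A| = 15, K = 15/5 = 3/1.


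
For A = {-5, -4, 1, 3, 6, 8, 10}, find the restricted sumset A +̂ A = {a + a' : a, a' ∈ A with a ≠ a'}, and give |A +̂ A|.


Restricted sumset: A +̂ A = {a + a' : a ∈ A, a' ∈ A, a ≠ a'}.
Equivalently, take A + A and drop any sum 2a that is achievable ONLY as a + a for a ∈ A (i.e. sums representable only with equal summands).
Enumerate pairs (a, a') with a < a' (symmetric, so each unordered pair gives one sum; this covers all a ≠ a'):
  -5 + -4 = -9
  -5 + 1 = -4
  -5 + 3 = -2
  -5 + 6 = 1
  -5 + 8 = 3
  -5 + 10 = 5
  -4 + 1 = -3
  -4 + 3 = -1
  -4 + 6 = 2
  -4 + 8 = 4
  -4 + 10 = 6
  1 + 3 = 4
  1 + 6 = 7
  1 + 8 = 9
  1 + 10 = 11
  3 + 6 = 9
  3 + 8 = 11
  3 + 10 = 13
  6 + 8 = 14
  6 + 10 = 16
  8 + 10 = 18
Collected distinct sums: {-9, -4, -3, -2, -1, 1, 2, 3, 4, 5, 6, 7, 9, 11, 13, 14, 16, 18}
|A +̂ A| = 18
(Reference bound: |A +̂ A| ≥ 2|A| - 3 for |A| ≥ 2, with |A| = 7 giving ≥ 11.)

|A +̂ A| = 18


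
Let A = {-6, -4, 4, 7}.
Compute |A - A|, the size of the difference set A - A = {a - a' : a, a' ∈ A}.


A - A = {a - a' : a, a' ∈ A}; |A| = 4.
Bounds: 2|A|-1 ≤ |A - A| ≤ |A|² - |A| + 1, i.e. 7 ≤ |A - A| ≤ 13.
Note: 0 ∈ A - A always (from a - a). The set is symmetric: if d ∈ A - A then -d ∈ A - A.
Enumerate nonzero differences d = a - a' with a > a' (then include -d):
Positive differences: {2, 3, 8, 10, 11, 13}
Full difference set: {0} ∪ (positive diffs) ∪ (negative diffs).
|A - A| = 1 + 2·6 = 13 (matches direct enumeration: 13).

|A - A| = 13


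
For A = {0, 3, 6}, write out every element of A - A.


A - A = {a - a' : a, a' ∈ A}.
Compute a - a' for each ordered pair (a, a'):
a = 0: 0-0=0, 0-3=-3, 0-6=-6
a = 3: 3-0=3, 3-3=0, 3-6=-3
a = 6: 6-0=6, 6-3=3, 6-6=0
Collecting distinct values (and noting 0 appears from a-a):
A - A = {-6, -3, 0, 3, 6}
|A - A| = 5

A - A = {-6, -3, 0, 3, 6}


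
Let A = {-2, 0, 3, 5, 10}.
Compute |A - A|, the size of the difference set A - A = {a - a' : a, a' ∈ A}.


A - A = {a - a' : a, a' ∈ A}; |A| = 5.
Bounds: 2|A|-1 ≤ |A - A| ≤ |A|² - |A| + 1, i.e. 9 ≤ |A - A| ≤ 21.
Note: 0 ∈ A - A always (from a - a). The set is symmetric: if d ∈ A - A then -d ∈ A - A.
Enumerate nonzero differences d = a - a' with a > a' (then include -d):
Positive differences: {2, 3, 5, 7, 10, 12}
Full difference set: {0} ∪ (positive diffs) ∪ (negative diffs).
|A - A| = 1 + 2·6 = 13 (matches direct enumeration: 13).

|A - A| = 13


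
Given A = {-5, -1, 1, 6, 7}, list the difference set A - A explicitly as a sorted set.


A - A = {a - a' : a, a' ∈ A}.
Compute a - a' for each ordered pair (a, a'):
a = -5: -5--5=0, -5--1=-4, -5-1=-6, -5-6=-11, -5-7=-12
a = -1: -1--5=4, -1--1=0, -1-1=-2, -1-6=-7, -1-7=-8
a = 1: 1--5=6, 1--1=2, 1-1=0, 1-6=-5, 1-7=-6
a = 6: 6--5=11, 6--1=7, 6-1=5, 6-6=0, 6-7=-1
a = 7: 7--5=12, 7--1=8, 7-1=6, 7-6=1, 7-7=0
Collecting distinct values (and noting 0 appears from a-a):
A - A = {-12, -11, -8, -7, -6, -5, -4, -2, -1, 0, 1, 2, 4, 5, 6, 7, 8, 11, 12}
|A - A| = 19

A - A = {-12, -11, -8, -7, -6, -5, -4, -2, -1, 0, 1, 2, 4, 5, 6, 7, 8, 11, 12}


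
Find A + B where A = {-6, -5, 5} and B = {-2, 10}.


A + B = {a + b : a ∈ A, b ∈ B}.
Enumerate all |A|·|B| = 3·2 = 6 pairs (a, b) and collect distinct sums.
a = -6: -6+-2=-8, -6+10=4
a = -5: -5+-2=-7, -5+10=5
a = 5: 5+-2=3, 5+10=15
Collecting distinct sums: A + B = {-8, -7, 3, 4, 5, 15}
|A + B| = 6

A + B = {-8, -7, 3, 4, 5, 15}


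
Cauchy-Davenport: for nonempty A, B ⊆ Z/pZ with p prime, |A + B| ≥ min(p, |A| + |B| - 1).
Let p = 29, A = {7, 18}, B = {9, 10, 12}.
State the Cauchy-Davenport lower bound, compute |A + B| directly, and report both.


Cauchy-Davenport: |A + B| ≥ min(p, |A| + |B| - 1) for A, B nonempty in Z/pZ.
|A| = 2, |B| = 3, p = 29.
CD lower bound = min(29, 2 + 3 - 1) = min(29, 4) = 4.
Compute A + B mod 29 directly:
a = 7: 7+9=16, 7+10=17, 7+12=19
a = 18: 18+9=27, 18+10=28, 18+12=1
A + B = {1, 16, 17, 19, 27, 28}, so |A + B| = 6.
Verify: 6 ≥ 4? Yes ✓.

CD lower bound = 4, actual |A + B| = 6.


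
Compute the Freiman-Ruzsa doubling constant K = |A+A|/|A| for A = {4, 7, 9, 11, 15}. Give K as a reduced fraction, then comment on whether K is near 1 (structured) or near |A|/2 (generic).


|A| = 5.
Compute A + A by enumerating all 25 pairs.
A + A = {8, 11, 13, 14, 15, 16, 18, 19, 20, 22, 24, 26, 30}, so |A + A| = 13.
K = |A + A| / |A| = 13/5 (already in lowest terms) ≈ 2.6000.
Reference: AP of size 5 gives K = 9/5 ≈ 1.8000; a fully generic set of size 5 gives K ≈ 3.0000.

|A| = 5, |A + A| = 13, K = 13/5.


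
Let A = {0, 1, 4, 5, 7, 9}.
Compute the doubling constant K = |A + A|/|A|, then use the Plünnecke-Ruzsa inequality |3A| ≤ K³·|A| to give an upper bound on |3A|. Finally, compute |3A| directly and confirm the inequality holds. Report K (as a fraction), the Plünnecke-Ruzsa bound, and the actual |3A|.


|A| = 6.
Step 1: Compute A + A by enumerating all 36 pairs.
A + A = {0, 1, 2, 4, 5, 6, 7, 8, 9, 10, 11, 12, 13, 14, 16, 18}, so |A + A| = 16.
Step 2: Doubling constant K = |A + A|/|A| = 16/6 = 16/6 ≈ 2.6667.
Step 3: Plünnecke-Ruzsa gives |3A| ≤ K³·|A| = (2.6667)³ · 6 ≈ 113.7778.
Step 4: Compute 3A = A + A + A directly by enumerating all triples (a,b,c) ∈ A³; |3A| = 26.
Step 5: Check 26 ≤ 113.7778? Yes ✓.

K = 16/6, Plünnecke-Ruzsa bound K³|A| ≈ 113.7778, |3A| = 26, inequality holds.


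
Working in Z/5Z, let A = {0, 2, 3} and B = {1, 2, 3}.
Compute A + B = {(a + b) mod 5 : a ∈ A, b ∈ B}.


Work in Z/5Z: reduce every sum a + b modulo 5.
Enumerate all 9 pairs:
a = 0: 0+1=1, 0+2=2, 0+3=3
a = 2: 2+1=3, 2+2=4, 2+3=0
a = 3: 3+1=4, 3+2=0, 3+3=1
Distinct residues collected: {0, 1, 2, 3, 4}
|A + B| = 5 (out of 5 total residues).

A + B = {0, 1, 2, 3, 4}


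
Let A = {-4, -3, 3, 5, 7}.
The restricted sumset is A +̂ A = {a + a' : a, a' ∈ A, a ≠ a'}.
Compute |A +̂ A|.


Restricted sumset: A +̂ A = {a + a' : a ∈ A, a' ∈ A, a ≠ a'}.
Equivalently, take A + A and drop any sum 2a that is achievable ONLY as a + a for a ∈ A (i.e. sums representable only with equal summands).
Enumerate pairs (a, a') with a < a' (symmetric, so each unordered pair gives one sum; this covers all a ≠ a'):
  -4 + -3 = -7
  -4 + 3 = -1
  -4 + 5 = 1
  -4 + 7 = 3
  -3 + 3 = 0
  -3 + 5 = 2
  -3 + 7 = 4
  3 + 5 = 8
  3 + 7 = 10
  5 + 7 = 12
Collected distinct sums: {-7, -1, 0, 1, 2, 3, 4, 8, 10, 12}
|A +̂ A| = 10
(Reference bound: |A +̂ A| ≥ 2|A| - 3 for |A| ≥ 2, with |A| = 5 giving ≥ 7.)

|A +̂ A| = 10


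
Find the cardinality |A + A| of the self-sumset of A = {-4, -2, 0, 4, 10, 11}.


A + A = {a + a' : a, a' ∈ A}; |A| = 6.
General bounds: 2|A| - 1 ≤ |A + A| ≤ |A|(|A|+1)/2, i.e. 11 ≤ |A + A| ≤ 21.
Lower bound 2|A|-1 is attained iff A is an arithmetic progression.
Enumerate sums a + a' for a ≤ a' (symmetric, so this suffices):
a = -4: -4+-4=-8, -4+-2=-6, -4+0=-4, -4+4=0, -4+10=6, -4+11=7
a = -2: -2+-2=-4, -2+0=-2, -2+4=2, -2+10=8, -2+11=9
a = 0: 0+0=0, 0+4=4, 0+10=10, 0+11=11
a = 4: 4+4=8, 4+10=14, 4+11=15
a = 10: 10+10=20, 10+11=21
a = 11: 11+11=22
Distinct sums: {-8, -6, -4, -2, 0, 2, 4, 6, 7, 8, 9, 10, 11, 14, 15, 20, 21, 22}
|A + A| = 18

|A + A| = 18


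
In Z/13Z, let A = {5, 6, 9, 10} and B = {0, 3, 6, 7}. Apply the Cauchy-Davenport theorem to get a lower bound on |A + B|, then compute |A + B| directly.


Cauchy-Davenport: |A + B| ≥ min(p, |A| + |B| - 1) for A, B nonempty in Z/pZ.
|A| = 4, |B| = 4, p = 13.
CD lower bound = min(13, 4 + 4 - 1) = min(13, 7) = 7.
Compute A + B mod 13 directly:
a = 5: 5+0=5, 5+3=8, 5+6=11, 5+7=12
a = 6: 6+0=6, 6+3=9, 6+6=12, 6+7=0
a = 9: 9+0=9, 9+3=12, 9+6=2, 9+7=3
a = 10: 10+0=10, 10+3=0, 10+6=3, 10+7=4
A + B = {0, 2, 3, 4, 5, 6, 8, 9, 10, 11, 12}, so |A + B| = 11.
Verify: 11 ≥ 7? Yes ✓.

CD lower bound = 7, actual |A + B| = 11.


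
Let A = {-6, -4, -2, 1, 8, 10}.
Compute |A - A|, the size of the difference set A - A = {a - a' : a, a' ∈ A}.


A - A = {a - a' : a, a' ∈ A}; |A| = 6.
Bounds: 2|A|-1 ≤ |A - A| ≤ |A|² - |A| + 1, i.e. 11 ≤ |A - A| ≤ 31.
Note: 0 ∈ A - A always (from a - a). The set is symmetric: if d ∈ A - A then -d ∈ A - A.
Enumerate nonzero differences d = a - a' with a > a' (then include -d):
Positive differences: {2, 3, 4, 5, 7, 9, 10, 12, 14, 16}
Full difference set: {0} ∪ (positive diffs) ∪ (negative diffs).
|A - A| = 1 + 2·10 = 21 (matches direct enumeration: 21).

|A - A| = 21


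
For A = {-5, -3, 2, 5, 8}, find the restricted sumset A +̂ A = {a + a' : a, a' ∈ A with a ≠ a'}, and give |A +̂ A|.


Restricted sumset: A +̂ A = {a + a' : a ∈ A, a' ∈ A, a ≠ a'}.
Equivalently, take A + A and drop any sum 2a that is achievable ONLY as a + a for a ∈ A (i.e. sums representable only with equal summands).
Enumerate pairs (a, a') with a < a' (symmetric, so each unordered pair gives one sum; this covers all a ≠ a'):
  -5 + -3 = -8
  -5 + 2 = -3
  -5 + 5 = 0
  -5 + 8 = 3
  -3 + 2 = -1
  -3 + 5 = 2
  -3 + 8 = 5
  2 + 5 = 7
  2 + 8 = 10
  5 + 8 = 13
Collected distinct sums: {-8, -3, -1, 0, 2, 3, 5, 7, 10, 13}
|A +̂ A| = 10
(Reference bound: |A +̂ A| ≥ 2|A| - 3 for |A| ≥ 2, with |A| = 5 giving ≥ 7.)

|A +̂ A| = 10


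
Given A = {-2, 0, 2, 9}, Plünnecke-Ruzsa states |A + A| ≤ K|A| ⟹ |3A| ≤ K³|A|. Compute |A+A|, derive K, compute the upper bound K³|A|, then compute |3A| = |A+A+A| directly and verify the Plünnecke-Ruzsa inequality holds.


|A| = 4.
Step 1: Compute A + A by enumerating all 16 pairs.
A + A = {-4, -2, 0, 2, 4, 7, 9, 11, 18}, so |A + A| = 9.
Step 2: Doubling constant K = |A + A|/|A| = 9/4 = 9/4 ≈ 2.2500.
Step 3: Plünnecke-Ruzsa gives |3A| ≤ K³·|A| = (2.2500)³ · 4 ≈ 45.5625.
Step 4: Compute 3A = A + A + A directly by enumerating all triples (a,b,c) ∈ A³; |3A| = 16.
Step 5: Check 16 ≤ 45.5625? Yes ✓.

K = 9/4, Plünnecke-Ruzsa bound K³|A| ≈ 45.5625, |3A| = 16, inequality holds.


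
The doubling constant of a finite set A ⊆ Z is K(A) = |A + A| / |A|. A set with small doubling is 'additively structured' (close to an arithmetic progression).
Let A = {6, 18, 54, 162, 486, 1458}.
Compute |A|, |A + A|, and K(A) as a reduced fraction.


|A| = 6.
Compute A + A by enumerating all 36 pairs.
A + A = {12, 24, 36, 60, 72, 108, 168, 180, 216, 324, 492, 504, 540, 648, 972, 1464, 1476, 1512, 1620, 1944, 2916}, so |A + A| = 21.
K = |A + A| / |A| = 21/6 = 7/2 ≈ 3.5000.
Reference: AP of size 6 gives K = 11/6 ≈ 1.8333; a fully generic set of size 6 gives K ≈ 3.5000.

|A| = 6, |A + A| = 21, K = 21/6 = 7/2.
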